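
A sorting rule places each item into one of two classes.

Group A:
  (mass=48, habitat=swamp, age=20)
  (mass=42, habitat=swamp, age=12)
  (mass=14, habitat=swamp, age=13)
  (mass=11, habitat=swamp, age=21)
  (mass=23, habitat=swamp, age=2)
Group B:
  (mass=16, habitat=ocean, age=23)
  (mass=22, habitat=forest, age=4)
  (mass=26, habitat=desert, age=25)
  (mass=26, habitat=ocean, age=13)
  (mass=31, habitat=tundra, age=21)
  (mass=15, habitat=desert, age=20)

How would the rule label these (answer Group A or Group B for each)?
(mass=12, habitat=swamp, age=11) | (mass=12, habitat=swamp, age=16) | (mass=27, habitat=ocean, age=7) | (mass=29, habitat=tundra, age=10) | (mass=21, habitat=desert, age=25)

Group A, Group A, Group B, Group B, Group B

Checking candidate rules against both groups, what survives is: habitat is swamp.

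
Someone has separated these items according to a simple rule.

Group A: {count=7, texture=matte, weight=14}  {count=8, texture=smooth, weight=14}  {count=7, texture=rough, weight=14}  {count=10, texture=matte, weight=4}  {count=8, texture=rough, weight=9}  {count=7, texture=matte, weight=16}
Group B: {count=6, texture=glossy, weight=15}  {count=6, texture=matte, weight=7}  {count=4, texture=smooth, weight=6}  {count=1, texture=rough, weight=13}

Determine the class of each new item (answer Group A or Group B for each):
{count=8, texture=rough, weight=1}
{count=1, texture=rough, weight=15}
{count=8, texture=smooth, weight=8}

All 'Group A' examples share one property — count ≥ 7 — and every 'Group B' example lacks it.

Group A, Group B, Group A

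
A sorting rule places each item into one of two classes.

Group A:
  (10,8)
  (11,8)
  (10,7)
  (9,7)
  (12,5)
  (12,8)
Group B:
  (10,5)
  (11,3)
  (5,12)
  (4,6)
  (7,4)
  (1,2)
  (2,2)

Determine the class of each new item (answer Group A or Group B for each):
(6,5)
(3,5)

Group B, Group B

All 'Group A' examples share one property — first > second AND sum ≥ 16 — and every 'Group B' example lacks it.
(6,5): 6 > 5, 6+5 = 11 — fails the rule, so Group B.
(3,5): 3 < 5, 3+5 = 8 — fails the rule, so Group B.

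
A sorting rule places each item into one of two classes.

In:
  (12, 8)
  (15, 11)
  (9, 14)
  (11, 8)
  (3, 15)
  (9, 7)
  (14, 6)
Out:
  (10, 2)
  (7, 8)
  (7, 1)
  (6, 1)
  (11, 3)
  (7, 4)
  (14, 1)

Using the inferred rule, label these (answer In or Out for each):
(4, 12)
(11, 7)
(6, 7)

In, In, Out

The pattern is that an item is 'In' exactly when: sum ≥ 16.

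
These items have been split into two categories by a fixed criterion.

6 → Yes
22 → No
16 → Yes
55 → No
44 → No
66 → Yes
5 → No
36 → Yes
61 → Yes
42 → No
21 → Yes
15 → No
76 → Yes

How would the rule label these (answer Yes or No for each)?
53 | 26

No, Yes

The simplest hypothesis consistent with all the labels is: ≡ 1 (mod 5).
53: 53 mod 5 = 3 — fails the rule, so No. 26: 26 mod 5 = 1 — meets the rule, so Yes.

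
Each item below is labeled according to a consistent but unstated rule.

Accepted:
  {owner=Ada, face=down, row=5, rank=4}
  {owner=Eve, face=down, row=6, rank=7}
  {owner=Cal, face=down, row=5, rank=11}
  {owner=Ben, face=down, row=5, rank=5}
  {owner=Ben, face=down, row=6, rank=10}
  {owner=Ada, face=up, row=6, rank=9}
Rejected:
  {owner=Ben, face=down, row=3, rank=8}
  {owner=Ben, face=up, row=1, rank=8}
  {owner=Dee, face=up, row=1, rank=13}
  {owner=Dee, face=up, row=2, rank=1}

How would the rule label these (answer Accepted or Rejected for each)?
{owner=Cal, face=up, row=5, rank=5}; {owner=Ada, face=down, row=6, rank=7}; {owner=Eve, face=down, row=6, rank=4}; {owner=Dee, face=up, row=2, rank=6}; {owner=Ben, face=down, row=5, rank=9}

Every 'Accepted' example satisfies: row ≥ 5. None of the 'Rejected' examples do.
{owner=Cal, face=up, row=5, rank=5}: Accepted (row = 5). {owner=Ada, face=down, row=6, rank=7}: Accepted (row = 6). {owner=Eve, face=down, row=6, rank=4}: Accepted (row = 6). {owner=Dee, face=up, row=2, rank=6}: Rejected (row = 2). {owner=Ben, face=down, row=5, rank=9}: Accepted (row = 5).

Accepted, Accepted, Accepted, Rejected, Accepted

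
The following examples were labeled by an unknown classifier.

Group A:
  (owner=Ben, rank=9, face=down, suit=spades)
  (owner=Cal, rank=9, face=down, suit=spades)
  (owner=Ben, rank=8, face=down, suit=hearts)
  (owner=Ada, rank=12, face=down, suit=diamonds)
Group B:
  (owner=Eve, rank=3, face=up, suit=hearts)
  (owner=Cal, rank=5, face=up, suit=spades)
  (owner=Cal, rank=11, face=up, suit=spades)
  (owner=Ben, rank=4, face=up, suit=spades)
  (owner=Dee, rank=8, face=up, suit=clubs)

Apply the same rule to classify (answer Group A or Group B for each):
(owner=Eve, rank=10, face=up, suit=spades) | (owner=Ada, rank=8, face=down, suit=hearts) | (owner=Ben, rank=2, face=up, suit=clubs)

The rule appears to be: face is down.

Group B, Group A, Group B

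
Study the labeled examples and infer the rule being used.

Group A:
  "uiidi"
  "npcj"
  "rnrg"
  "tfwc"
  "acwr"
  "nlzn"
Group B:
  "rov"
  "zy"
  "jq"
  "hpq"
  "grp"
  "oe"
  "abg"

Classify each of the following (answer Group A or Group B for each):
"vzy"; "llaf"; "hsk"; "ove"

Group B, Group A, Group B, Group B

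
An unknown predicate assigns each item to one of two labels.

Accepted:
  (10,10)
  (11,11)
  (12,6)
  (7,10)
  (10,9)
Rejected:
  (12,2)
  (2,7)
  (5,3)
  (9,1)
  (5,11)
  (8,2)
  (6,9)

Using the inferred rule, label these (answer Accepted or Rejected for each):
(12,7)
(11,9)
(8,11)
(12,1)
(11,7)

One predicate separates the groups cleanly: sum ≥ 17.
(12,7): 12+7 = 19 — qualifies, so Accepted. (11,9): 11+9 = 20 — qualifies, so Accepted. (8,11): 8+11 = 19 — qualifies, so Accepted. (12,1): 12+1 = 13 — does not pass, so Rejected. (11,7): 11+7 = 18 — qualifies, so Accepted.

Accepted, Accepted, Accepted, Rejected, Accepted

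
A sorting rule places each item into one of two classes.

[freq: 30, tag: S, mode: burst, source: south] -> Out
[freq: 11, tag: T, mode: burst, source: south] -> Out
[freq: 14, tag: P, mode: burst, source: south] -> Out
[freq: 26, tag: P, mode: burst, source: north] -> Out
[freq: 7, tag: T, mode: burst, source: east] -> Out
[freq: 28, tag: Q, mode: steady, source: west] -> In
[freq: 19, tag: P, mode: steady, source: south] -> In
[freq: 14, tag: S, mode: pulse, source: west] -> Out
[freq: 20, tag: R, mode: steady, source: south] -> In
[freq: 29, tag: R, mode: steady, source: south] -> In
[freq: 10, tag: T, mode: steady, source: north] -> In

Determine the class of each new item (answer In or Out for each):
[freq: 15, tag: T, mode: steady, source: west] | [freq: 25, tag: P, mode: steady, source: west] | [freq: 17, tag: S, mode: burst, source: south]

In, In, Out

All 'In' examples share one property — mode is steady — and every 'Out' example lacks it.
[freq: 15, tag: T, mode: steady, source: west]: mode is steady — fits, so In. [freq: 25, tag: P, mode: steady, source: west]: mode is steady — fits, so In. [freq: 17, tag: S, mode: burst, source: south]: mode is burst — does not pass, so Out.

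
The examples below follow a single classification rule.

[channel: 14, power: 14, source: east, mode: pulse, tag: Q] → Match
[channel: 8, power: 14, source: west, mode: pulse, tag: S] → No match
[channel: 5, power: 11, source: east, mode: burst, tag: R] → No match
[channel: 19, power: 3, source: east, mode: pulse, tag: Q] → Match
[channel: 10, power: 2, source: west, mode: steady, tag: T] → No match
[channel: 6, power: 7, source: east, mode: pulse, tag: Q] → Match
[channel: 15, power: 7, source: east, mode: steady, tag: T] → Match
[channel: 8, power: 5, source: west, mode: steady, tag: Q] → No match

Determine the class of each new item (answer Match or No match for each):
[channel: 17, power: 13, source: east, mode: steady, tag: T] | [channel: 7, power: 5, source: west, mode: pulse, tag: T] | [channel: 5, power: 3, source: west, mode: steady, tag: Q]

Match, No match, No match

All 'Match' examples share one property — source is east AND channel ≥ 6 — and every 'No match' example lacks it.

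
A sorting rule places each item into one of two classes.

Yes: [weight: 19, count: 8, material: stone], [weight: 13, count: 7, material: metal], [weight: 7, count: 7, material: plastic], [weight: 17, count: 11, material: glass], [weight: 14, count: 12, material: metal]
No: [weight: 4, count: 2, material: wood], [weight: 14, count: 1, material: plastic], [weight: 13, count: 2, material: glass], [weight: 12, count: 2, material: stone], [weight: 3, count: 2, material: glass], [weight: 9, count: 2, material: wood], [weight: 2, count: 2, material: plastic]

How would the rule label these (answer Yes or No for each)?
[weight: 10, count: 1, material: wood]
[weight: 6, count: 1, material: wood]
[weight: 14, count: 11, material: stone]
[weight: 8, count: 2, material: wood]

No, No, Yes, No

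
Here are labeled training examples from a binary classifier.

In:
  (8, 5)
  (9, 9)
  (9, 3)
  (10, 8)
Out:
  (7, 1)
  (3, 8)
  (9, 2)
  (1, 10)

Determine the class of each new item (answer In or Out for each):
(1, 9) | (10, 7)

Out, In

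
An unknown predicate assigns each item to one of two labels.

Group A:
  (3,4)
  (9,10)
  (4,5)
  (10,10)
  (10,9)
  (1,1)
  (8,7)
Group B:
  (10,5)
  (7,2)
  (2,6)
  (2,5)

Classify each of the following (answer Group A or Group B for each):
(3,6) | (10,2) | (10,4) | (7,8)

One predicate separates the groups cleanly: |first − second| ≤ 1.

Group B, Group B, Group B, Group A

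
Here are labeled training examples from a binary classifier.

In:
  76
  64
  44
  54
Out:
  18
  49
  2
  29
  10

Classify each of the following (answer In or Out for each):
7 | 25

Rule: even AND at least 29. This holds for each 'In' example and fails for each 'Out' one.
7: 7 is odd, 7 < 29 — does not pass, so Out. 25: 25 is odd, 25 < 29 — does not pass, so Out.

Out, Out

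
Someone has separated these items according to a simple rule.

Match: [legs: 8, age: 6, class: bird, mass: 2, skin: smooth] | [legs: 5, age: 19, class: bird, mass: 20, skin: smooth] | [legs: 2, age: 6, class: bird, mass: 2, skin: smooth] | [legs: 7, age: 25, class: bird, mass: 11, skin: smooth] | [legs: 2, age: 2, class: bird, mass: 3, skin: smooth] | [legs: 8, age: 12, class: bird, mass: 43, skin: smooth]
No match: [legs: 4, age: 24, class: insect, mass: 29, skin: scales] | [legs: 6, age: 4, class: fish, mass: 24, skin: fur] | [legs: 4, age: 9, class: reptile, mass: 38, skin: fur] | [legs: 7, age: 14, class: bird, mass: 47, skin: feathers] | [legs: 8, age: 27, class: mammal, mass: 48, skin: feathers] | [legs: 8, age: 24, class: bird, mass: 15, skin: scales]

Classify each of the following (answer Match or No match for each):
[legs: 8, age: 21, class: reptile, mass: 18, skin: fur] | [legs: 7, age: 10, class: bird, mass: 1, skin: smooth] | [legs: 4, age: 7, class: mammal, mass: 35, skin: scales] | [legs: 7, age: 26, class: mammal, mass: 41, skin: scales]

Looking at the examples, the only property every 'Match' case has and every 'No match' case lacks is: skin is smooth.

No match, Match, No match, No match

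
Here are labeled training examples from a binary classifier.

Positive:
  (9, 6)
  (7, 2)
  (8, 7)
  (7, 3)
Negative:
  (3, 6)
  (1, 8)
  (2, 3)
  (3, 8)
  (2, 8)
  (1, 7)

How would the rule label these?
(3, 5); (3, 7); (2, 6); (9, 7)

The distinguishing property — first > second — holds for all the 'Positive' cases and none of the 'Negative' cases.
Negative: (3, 5), since 3 < 5.
Negative: (3, 7), since 3 < 7.
Negative: (2, 6), since 2 < 6.
Positive: (9, 7), since 9 > 7.

Negative, Negative, Negative, Positive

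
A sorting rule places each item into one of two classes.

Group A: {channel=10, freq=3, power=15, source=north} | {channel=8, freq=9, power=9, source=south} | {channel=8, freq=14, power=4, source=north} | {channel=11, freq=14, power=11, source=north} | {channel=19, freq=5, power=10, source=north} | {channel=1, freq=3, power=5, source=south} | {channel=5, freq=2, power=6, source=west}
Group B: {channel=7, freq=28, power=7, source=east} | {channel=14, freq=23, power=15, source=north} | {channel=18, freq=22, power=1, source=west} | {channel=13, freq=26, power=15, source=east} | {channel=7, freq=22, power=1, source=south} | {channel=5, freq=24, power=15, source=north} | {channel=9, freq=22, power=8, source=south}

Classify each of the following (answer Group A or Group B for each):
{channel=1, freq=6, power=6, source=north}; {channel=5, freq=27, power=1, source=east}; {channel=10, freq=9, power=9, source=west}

Every 'Group A' example satisfies: freq ≤ 14. None of the 'Group B' examples do.
{channel=1, freq=6, power=6, source=north} → freq = 6 → Group A. {channel=5, freq=27, power=1, source=east} → freq = 27 → Group B. {channel=10, freq=9, power=9, source=west} → freq = 9 → Group A.

Group A, Group B, Group A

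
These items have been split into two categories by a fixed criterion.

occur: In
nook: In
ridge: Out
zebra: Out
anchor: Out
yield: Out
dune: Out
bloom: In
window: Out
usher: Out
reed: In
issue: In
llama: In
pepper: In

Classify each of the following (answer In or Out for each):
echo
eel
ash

Out, In, Out

A rule that fits every label: has a double letter — true of each 'In' example, false of each 'Out' one.
echo — no doubled letter, hence Out. eel — 'ee' doubled, hence In. ash — no doubled letter, hence Out.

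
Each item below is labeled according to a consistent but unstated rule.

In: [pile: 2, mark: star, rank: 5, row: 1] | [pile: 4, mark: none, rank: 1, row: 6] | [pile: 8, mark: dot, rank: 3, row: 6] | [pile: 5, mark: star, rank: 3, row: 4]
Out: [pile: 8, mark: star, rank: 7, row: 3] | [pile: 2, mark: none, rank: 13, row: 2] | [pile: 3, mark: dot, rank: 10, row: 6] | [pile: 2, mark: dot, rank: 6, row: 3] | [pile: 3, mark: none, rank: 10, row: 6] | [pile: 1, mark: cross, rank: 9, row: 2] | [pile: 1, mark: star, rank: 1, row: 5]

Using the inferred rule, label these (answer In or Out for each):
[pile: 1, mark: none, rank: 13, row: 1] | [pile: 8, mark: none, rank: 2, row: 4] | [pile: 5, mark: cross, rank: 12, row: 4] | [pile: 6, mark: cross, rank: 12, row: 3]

Out, In, Out, Out

The simplest hypothesis consistent with all the labels is: rank ≤ 5 AND pile ≥ 2.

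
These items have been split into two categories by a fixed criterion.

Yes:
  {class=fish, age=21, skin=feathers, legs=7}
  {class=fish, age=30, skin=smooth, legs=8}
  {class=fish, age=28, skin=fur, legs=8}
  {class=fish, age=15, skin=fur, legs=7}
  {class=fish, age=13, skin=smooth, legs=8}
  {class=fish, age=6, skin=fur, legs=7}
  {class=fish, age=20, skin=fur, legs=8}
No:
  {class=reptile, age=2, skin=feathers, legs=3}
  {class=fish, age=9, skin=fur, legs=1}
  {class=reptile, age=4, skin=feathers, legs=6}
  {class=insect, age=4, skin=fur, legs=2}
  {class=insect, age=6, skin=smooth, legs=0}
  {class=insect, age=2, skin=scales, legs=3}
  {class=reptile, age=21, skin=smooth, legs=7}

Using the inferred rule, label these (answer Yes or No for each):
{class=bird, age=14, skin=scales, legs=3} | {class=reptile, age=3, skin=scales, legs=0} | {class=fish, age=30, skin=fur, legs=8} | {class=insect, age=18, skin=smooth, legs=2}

No, No, Yes, No

The rule appears to be: class is fish AND legs ≥ 2.
{class=bird, age=14, skin=scales, legs=3}: class is bird, legs = 3 — does not fit, so No. {class=reptile, age=3, skin=scales, legs=0}: class is reptile, legs = 0 — does not fit, so No. {class=fish, age=30, skin=fur, legs=8}: class is fish, legs = 8 — fits, so Yes. {class=insect, age=18, skin=smooth, legs=2}: class is insect, legs = 2 — does not fit, so No.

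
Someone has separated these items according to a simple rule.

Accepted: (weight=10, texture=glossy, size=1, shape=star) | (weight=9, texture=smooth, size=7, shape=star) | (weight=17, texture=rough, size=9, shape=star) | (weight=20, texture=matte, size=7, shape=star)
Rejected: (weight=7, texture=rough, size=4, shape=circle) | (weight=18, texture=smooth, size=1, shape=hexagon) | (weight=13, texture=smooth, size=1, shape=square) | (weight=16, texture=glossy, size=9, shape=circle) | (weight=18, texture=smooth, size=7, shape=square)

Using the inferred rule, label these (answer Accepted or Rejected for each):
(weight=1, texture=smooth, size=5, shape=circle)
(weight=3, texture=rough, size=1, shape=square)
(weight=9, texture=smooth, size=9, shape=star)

Rejected, Rejected, Accepted

The pattern is that an item is 'Accepted' exactly when: shape is star.
(weight=1, texture=smooth, size=5, shape=circle): Rejected (shape is circle).
(weight=3, texture=rough, size=1, shape=square): Rejected (shape is square).
(weight=9, texture=smooth, size=9, shape=star): Accepted (shape is star).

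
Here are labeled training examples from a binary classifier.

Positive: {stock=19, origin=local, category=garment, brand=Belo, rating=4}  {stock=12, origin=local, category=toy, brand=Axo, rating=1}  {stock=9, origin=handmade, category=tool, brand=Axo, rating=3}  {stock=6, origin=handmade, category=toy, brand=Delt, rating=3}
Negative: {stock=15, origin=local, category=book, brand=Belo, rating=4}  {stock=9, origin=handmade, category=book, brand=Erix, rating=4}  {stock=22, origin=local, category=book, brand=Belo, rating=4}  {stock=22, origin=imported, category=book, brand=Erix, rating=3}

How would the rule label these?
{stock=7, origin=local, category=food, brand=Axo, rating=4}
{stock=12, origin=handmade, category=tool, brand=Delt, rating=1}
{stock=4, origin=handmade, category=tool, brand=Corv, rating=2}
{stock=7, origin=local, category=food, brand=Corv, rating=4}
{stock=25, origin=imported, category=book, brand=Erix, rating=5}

Positive, Positive, Positive, Positive, Negative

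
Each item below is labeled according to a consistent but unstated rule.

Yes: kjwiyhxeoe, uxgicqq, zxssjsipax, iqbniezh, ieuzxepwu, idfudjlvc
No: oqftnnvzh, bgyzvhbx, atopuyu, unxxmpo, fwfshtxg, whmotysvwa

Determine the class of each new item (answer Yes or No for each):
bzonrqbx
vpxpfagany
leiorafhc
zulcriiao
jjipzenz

One predicate separates the groups cleanly: contains 'i'.
No: bzonrqbx, since no 'i'.
No: vpxpfagany, since no 'i'.
Yes: leiorafhc, since has 'i'.
Yes: zulcriiao, since has 'i'.
Yes: jjipzenz, since has 'i'.

No, No, Yes, Yes, Yes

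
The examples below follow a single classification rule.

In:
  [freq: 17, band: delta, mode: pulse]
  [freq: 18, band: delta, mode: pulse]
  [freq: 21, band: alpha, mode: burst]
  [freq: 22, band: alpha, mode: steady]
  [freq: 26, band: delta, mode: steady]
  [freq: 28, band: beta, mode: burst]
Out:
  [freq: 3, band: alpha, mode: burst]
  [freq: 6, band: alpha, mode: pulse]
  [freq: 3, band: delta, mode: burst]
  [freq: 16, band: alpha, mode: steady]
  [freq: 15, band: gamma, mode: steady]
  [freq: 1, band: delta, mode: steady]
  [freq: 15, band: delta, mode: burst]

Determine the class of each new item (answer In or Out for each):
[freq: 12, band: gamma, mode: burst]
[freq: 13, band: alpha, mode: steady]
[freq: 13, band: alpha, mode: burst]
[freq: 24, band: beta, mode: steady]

Out, Out, Out, In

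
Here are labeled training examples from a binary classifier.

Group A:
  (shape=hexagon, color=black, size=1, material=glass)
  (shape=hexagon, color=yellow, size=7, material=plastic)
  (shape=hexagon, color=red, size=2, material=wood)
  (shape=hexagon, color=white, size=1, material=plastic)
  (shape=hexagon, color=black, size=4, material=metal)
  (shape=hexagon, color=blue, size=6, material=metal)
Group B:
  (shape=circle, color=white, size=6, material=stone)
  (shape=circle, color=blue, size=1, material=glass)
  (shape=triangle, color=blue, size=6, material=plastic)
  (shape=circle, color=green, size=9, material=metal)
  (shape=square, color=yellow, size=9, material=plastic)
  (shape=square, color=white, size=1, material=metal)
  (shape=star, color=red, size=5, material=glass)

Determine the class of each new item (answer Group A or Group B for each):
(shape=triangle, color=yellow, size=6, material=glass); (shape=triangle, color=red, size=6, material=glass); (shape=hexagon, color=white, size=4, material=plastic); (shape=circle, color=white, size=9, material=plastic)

Group B, Group B, Group A, Group B

A rule that fits every label: shape is hexagon — true of each 'Group A' example, false of each 'Group B' one.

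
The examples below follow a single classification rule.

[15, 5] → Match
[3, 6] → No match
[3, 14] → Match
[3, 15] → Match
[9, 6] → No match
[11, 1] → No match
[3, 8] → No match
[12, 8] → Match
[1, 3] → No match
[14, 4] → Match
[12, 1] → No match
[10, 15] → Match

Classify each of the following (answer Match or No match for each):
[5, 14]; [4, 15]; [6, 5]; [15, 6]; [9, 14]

'Match' ⟺ sum ≥ 17.
[5, 14]: 5+14 = 19, checks out → Match.
[4, 15]: 4+15 = 19, checks out → Match.
[6, 5]: 6+5 = 11, does not pass → No match.
[15, 6]: 15+6 = 21, checks out → Match.
[9, 14]: 9+14 = 23, checks out → Match.

Match, Match, No match, Match, Match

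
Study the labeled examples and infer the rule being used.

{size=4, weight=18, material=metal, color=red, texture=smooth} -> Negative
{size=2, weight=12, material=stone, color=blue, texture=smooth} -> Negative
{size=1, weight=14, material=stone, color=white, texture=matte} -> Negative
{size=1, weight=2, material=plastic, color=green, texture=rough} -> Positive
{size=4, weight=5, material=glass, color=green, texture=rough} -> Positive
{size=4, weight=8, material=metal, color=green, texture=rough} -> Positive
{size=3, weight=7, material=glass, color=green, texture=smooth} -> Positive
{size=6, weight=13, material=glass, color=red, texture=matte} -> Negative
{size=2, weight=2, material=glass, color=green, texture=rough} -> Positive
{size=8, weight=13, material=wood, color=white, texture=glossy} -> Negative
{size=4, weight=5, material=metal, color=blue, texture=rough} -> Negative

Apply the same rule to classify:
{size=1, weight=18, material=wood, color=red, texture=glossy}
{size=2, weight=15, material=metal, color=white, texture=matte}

'Positive' ⟺ color is green.
Negative: {size=1, weight=18, material=wood, color=red, texture=glossy}, since color is red.
Negative: {size=2, weight=15, material=metal, color=white, texture=matte}, since color is white.

Negative, Negative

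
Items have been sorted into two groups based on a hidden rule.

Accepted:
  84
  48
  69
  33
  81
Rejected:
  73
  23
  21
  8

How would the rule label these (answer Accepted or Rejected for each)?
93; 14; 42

Every 'Accepted' example satisfies: multiple of 3 AND at least 23. None of the 'Rejected' examples do.
93 → 93 = 3·31, 93 ≥ 23 → Accepted. 14 → 14 = 3·4 + 2, 14 < 23 → Rejected. 42 → 42 = 3·14, 42 ≥ 23 → Accepted.

Accepted, Rejected, Accepted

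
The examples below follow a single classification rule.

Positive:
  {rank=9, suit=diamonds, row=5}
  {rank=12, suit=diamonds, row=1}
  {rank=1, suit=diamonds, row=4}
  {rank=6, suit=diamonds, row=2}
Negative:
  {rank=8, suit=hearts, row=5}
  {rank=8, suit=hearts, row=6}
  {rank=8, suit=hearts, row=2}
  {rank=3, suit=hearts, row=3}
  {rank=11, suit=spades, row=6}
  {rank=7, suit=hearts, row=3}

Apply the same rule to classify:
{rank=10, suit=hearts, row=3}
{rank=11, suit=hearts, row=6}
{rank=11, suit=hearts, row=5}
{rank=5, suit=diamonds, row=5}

Negative, Negative, Negative, Positive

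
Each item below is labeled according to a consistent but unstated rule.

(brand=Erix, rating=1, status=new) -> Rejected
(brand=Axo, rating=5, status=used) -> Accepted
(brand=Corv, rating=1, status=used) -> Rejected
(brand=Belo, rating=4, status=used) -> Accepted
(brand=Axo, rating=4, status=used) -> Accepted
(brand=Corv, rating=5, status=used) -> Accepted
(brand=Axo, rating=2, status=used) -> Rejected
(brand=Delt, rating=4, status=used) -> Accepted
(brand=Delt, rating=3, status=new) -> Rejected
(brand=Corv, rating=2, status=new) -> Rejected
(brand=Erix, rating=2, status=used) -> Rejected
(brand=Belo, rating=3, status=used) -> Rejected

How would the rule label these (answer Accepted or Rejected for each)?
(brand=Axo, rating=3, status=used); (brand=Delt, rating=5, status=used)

Every 'Accepted' example satisfies: rating ≥ 4. None of the 'Rejected' examples do.

Rejected, Accepted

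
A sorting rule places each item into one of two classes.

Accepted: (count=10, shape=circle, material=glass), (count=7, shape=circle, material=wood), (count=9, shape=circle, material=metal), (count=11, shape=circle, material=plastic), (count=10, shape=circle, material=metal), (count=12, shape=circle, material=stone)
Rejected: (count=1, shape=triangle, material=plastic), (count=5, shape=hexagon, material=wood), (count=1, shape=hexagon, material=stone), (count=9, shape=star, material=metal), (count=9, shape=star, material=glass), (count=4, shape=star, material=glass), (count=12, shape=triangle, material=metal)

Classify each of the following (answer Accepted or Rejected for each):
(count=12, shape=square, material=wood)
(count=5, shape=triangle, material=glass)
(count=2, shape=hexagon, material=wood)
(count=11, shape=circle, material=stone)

Checking candidate rules against both groups, what survives is: shape is circle.
(count=12, shape=square, material=wood): shape is square — fails the rule, so Rejected.
(count=5, shape=triangle, material=glass): shape is triangle — fails the rule, so Rejected.
(count=2, shape=hexagon, material=wood): shape is hexagon — fails the rule, so Rejected.
(count=11, shape=circle, material=stone): shape is circle — checks out, so Accepted.

Rejected, Rejected, Rejected, Accepted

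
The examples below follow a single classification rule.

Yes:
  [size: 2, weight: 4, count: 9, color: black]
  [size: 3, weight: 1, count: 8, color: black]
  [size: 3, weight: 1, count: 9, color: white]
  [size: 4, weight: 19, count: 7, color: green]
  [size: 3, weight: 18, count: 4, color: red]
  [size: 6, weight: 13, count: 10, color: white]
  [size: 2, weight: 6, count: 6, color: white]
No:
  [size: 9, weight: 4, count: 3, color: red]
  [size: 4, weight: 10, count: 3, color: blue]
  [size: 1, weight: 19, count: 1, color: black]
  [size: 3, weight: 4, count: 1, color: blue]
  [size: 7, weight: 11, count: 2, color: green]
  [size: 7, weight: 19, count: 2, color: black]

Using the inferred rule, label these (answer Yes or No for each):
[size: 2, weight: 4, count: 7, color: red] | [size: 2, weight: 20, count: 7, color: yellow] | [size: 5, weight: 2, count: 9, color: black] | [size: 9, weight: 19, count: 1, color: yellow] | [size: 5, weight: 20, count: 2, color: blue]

Yes, Yes, Yes, No, No

The rule appears to be: count ≥ 4.
[size: 2, weight: 4, count: 7, color: red]: count = 7 — satisfies this, so Yes. [size: 2, weight: 20, count: 7, color: yellow]: count = 7 — satisfies this, so Yes. [size: 5, weight: 2, count: 9, color: black]: count = 9 — satisfies this, so Yes. [size: 9, weight: 19, count: 1, color: yellow]: count = 1 — does not pass, so No. [size: 5, weight: 20, count: 2, color: blue]: count = 2 — does not pass, so No.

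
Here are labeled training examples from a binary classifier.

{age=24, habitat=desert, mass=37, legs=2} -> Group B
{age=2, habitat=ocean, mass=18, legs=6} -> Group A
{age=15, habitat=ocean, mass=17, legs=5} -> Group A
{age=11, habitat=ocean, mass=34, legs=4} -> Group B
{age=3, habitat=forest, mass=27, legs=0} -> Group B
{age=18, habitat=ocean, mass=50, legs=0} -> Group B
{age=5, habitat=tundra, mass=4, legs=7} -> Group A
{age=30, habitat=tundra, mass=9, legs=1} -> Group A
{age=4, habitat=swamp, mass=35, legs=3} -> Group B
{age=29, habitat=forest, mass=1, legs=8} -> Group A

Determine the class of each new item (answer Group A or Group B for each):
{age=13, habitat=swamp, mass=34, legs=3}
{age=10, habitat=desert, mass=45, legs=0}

Group B, Group B

All 'Group A' examples share one property — mass ≤ 18 — and every 'Group B' example lacks it.
{age=13, habitat=swamp, mass=34, legs=3}: Group B (mass = 34). {age=10, habitat=desert, mass=45, legs=0}: Group B (mass = 45).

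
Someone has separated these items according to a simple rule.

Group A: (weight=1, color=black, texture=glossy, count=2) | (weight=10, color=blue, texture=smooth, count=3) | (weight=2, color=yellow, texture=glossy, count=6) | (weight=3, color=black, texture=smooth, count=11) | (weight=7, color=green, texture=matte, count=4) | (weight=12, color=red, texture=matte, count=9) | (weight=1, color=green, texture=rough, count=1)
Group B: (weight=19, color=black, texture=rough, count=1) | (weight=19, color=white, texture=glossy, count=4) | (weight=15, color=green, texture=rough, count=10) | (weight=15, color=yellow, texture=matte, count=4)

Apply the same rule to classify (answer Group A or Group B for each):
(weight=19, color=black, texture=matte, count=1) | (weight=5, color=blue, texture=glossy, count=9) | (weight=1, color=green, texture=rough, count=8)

One predicate separates the groups cleanly: weight ≤ 12.
(weight=19, color=black, texture=matte, count=1): weight = 19, does not pass → Group B. (weight=5, color=blue, texture=glossy, count=9): weight = 5, matches → Group A. (weight=1, color=green, texture=rough, count=8): weight = 1, matches → Group A.

Group B, Group A, Group A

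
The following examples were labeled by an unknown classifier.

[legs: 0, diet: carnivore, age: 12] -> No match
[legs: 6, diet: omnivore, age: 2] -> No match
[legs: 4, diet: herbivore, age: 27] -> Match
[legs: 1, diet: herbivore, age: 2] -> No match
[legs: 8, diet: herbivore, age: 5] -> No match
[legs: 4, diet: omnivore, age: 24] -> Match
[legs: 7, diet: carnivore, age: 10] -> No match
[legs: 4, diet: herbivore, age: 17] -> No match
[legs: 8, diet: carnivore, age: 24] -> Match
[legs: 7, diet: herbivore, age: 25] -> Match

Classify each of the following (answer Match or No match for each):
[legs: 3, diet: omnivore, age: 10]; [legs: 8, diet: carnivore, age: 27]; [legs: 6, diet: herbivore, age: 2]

No match, Match, No match

'Match' ⟺ age ≥ 24.
[legs: 3, diet: omnivore, age: 10]: No match (age = 10). [legs: 8, diet: carnivore, age: 27]: Match (age = 27). [legs: 6, diet: herbivore, age: 2]: No match (age = 2).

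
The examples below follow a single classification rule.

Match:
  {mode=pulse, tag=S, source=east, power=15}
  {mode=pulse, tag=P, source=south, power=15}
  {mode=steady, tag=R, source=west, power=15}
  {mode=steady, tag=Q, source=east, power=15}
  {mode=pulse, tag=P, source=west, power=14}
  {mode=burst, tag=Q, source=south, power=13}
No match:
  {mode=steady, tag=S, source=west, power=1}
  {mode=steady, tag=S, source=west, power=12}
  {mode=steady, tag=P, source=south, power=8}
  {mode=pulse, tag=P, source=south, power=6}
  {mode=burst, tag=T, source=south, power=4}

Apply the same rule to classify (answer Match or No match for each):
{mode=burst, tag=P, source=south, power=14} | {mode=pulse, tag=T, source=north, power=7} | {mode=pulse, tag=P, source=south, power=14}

The classifier is using: power ≥ 13.
{mode=burst, tag=P, source=south, power=14}: power = 14, satisfies this → Match. {mode=pulse, tag=T, source=north, power=7}: power = 7, doesn't match → No match. {mode=pulse, tag=P, source=south, power=14}: power = 14, satisfies this → Match.

Match, No match, Match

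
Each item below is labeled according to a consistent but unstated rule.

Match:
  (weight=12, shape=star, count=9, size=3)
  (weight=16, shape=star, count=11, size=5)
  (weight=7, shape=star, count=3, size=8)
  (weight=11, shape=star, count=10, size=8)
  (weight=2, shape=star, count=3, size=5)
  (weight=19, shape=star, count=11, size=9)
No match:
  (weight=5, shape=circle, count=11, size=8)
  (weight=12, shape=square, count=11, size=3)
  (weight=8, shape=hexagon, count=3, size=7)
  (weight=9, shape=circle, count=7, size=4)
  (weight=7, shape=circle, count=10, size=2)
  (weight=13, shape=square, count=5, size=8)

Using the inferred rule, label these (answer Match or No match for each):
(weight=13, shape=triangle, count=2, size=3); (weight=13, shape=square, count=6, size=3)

Comparing the two groups points to one rule — shape is star.
(weight=13, shape=triangle, count=2, size=3): No match (shape is triangle). (weight=13, shape=square, count=6, size=3): No match (shape is square).

No match, No match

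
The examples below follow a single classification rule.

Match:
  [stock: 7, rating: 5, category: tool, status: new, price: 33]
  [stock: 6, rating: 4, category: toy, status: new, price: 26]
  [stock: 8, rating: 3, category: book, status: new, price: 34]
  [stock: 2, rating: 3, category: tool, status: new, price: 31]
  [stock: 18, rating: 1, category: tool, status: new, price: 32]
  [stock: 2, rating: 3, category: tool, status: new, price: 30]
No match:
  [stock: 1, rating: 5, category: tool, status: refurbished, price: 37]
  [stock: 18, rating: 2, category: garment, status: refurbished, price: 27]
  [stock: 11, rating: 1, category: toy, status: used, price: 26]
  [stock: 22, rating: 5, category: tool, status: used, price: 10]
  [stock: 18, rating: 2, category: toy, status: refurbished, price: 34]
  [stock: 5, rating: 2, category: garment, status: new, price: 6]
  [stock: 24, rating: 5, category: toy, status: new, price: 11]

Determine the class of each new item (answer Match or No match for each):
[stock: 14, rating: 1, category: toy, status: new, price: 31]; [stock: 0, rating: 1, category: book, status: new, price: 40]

Match, Match

The distinguishing property — status is new AND price ≥ 26 — holds for all the 'Match' cases and none of the 'No match' cases.
[stock: 14, rating: 1, category: toy, status: new, price: 31] — status is new, price = 31, hence Match.
[stock: 0, rating: 1, category: book, status: new, price: 40] — status is new, price = 40, hence Match.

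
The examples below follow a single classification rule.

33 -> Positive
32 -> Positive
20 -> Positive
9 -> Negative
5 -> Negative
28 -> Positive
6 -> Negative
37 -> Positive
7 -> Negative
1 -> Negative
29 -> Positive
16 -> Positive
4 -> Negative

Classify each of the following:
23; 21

Every 'Positive' example satisfies: at least 16. None of the 'Negative' examples do.
Positive: 23, since 23 ≥ 16.
Positive: 21, since 21 ≥ 16.

Positive, Positive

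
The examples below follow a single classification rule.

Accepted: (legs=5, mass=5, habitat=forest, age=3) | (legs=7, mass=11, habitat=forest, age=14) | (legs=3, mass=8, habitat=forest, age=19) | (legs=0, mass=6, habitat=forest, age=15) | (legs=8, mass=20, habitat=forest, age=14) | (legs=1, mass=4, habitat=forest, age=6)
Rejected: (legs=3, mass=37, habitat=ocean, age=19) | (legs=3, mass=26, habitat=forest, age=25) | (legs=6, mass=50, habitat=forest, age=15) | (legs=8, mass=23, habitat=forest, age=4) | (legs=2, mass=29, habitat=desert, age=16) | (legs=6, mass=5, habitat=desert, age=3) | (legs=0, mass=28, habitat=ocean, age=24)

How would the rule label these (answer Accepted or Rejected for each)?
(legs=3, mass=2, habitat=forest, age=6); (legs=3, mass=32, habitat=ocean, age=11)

The distinguishing property — habitat is forest AND mass ≤ 20 — holds for all the 'Accepted' cases and none of the 'Rejected' cases.
(legs=3, mass=2, habitat=forest, age=6): habitat is forest, mass = 2 — has this property, so Accepted. (legs=3, mass=32, habitat=ocean, age=11): habitat is ocean, mass = 32 — fails this test, so Rejected.

Accepted, Rejected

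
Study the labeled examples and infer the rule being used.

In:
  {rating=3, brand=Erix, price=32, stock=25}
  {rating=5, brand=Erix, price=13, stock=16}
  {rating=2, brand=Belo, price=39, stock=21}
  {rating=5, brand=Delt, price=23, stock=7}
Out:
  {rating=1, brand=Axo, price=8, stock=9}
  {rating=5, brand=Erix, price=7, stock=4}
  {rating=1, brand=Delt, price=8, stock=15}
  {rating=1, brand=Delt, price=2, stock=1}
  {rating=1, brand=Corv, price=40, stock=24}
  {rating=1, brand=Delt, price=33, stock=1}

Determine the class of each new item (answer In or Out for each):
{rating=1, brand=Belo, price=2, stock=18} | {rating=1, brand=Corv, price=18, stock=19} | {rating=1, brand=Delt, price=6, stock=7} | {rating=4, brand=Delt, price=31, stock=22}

Out, Out, Out, In

One predicate separates the groups cleanly: price ≥ 8 AND rating ≥ 2.
{rating=1, brand=Belo, price=2, stock=18} → price = 2, rating = 1 → Out. {rating=1, brand=Corv, price=18, stock=19} → price = 18, rating = 1 → Out. {rating=1, brand=Delt, price=6, stock=7} → price = 6, rating = 1 → Out. {rating=4, brand=Delt, price=31, stock=22} → price = 31, rating = 4 → In.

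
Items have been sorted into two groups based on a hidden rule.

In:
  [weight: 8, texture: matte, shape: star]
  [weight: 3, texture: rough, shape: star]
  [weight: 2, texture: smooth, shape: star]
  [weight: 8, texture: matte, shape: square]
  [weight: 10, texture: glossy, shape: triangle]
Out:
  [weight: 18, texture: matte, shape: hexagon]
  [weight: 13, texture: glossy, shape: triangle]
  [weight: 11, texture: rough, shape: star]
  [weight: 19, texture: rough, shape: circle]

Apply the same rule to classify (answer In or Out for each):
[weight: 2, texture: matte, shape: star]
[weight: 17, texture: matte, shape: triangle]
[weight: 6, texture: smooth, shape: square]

In, Out, In

A rule that fits every label: weight ≤ 10 — true of each 'In' example, false of each 'Out' one.
[weight: 2, texture: matte, shape: star] — weight = 2, hence In. [weight: 17, texture: matte, shape: triangle] — weight = 17, hence Out. [weight: 6, texture: smooth, shape: square] — weight = 6, hence In.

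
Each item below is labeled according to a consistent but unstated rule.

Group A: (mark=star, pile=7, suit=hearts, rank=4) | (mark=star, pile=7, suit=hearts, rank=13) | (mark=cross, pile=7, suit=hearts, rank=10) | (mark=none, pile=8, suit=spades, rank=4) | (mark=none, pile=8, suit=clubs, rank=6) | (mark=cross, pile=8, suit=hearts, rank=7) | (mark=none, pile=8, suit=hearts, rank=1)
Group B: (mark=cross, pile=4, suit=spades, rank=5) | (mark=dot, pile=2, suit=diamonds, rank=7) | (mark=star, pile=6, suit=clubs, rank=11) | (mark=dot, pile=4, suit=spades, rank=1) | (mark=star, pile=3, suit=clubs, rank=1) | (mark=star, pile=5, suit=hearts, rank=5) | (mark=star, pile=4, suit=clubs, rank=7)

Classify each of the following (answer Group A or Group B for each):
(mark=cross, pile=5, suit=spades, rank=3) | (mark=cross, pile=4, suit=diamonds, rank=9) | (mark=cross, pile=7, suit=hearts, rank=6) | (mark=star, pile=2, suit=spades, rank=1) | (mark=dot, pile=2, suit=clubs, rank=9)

The rule appears to be: pile ≥ 7.

Group B, Group B, Group A, Group B, Group B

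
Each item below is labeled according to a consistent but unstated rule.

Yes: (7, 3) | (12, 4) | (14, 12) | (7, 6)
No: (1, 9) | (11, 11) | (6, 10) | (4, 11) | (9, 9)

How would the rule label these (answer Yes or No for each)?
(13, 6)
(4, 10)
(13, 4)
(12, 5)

Yes, No, Yes, Yes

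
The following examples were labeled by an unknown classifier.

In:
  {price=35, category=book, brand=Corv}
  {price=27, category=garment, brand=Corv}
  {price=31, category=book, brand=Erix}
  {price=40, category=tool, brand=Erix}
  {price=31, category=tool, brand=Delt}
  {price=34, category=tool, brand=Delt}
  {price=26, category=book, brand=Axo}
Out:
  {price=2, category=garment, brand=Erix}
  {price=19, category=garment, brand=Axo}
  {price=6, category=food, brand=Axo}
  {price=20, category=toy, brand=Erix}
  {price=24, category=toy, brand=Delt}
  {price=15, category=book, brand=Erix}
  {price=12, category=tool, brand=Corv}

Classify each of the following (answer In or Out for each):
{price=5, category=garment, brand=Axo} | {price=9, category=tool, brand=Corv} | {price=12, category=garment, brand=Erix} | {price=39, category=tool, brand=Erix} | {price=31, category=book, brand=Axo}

The rule appears to be: price ≥ 26.
{price=5, category=garment, brand=Axo}: price = 5 — lacks this property, so Out. {price=9, category=tool, brand=Corv}: price = 9 — lacks this property, so Out. {price=12, category=garment, brand=Erix}: price = 12 — lacks this property, so Out. {price=39, category=tool, brand=Erix}: price = 39 — checks out, so In. {price=31, category=book, brand=Axo}: price = 31 — checks out, so In.

Out, Out, Out, In, In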